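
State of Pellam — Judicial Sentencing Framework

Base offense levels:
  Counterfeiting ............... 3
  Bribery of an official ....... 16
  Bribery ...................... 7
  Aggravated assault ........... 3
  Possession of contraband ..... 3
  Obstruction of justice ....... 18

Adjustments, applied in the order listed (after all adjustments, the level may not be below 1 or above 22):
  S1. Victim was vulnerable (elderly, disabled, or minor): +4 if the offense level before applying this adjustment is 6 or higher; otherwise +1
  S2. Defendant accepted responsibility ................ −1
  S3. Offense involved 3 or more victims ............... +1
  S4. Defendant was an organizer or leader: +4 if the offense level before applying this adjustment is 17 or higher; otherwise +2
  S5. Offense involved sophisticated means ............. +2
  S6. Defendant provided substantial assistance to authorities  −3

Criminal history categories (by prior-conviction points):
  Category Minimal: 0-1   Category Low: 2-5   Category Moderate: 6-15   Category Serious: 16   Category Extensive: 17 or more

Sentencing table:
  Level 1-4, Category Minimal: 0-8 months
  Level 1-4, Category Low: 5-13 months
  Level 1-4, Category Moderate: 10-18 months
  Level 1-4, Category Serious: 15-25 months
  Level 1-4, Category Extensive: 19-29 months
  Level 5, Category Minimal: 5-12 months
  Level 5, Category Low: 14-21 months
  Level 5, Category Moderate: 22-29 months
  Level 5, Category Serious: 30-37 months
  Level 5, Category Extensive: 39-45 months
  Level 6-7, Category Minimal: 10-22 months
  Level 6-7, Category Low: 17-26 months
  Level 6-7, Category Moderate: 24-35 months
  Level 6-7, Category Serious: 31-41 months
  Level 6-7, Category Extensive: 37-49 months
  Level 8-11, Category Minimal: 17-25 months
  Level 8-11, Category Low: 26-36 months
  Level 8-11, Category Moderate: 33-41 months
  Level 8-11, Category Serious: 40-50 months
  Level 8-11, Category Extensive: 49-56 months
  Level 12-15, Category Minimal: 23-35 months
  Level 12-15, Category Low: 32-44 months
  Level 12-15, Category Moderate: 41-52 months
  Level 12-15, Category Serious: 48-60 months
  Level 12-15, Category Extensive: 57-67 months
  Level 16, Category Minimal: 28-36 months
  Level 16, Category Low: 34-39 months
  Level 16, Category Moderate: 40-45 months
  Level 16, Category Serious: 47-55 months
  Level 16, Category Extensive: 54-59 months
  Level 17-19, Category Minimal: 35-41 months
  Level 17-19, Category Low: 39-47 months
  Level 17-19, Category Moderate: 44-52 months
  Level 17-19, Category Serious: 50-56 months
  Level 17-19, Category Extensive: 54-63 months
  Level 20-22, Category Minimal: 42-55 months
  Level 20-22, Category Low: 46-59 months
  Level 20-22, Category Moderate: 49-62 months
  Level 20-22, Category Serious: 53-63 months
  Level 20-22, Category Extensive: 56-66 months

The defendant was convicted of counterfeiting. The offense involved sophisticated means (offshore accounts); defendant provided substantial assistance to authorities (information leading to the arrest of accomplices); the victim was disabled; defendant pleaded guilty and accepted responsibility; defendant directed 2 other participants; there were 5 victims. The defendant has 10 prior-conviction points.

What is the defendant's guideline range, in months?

22-29 months

Base offense level for counterfeiting: 3.
S1 applies (level before this adjustment is 3 < 6, so +1): 3 + 1 = 4.
S2 applies: 4 − 1 = 3.
S3 applies: 3 + 1 = 4.
S4 applies (level before this adjustment is 4 < 17, so +2): 4 + 2 = 6.
S5 applies: 6 + 2 = 8.
S6 applies: 8 − 3 = 5.
Final offense level: 5.
Criminal history: 10 prior points → Category Moderate (6-15).
Level 5 falls in the 5 band.
Grid: Level 5 × Category Moderate = 22-29 months.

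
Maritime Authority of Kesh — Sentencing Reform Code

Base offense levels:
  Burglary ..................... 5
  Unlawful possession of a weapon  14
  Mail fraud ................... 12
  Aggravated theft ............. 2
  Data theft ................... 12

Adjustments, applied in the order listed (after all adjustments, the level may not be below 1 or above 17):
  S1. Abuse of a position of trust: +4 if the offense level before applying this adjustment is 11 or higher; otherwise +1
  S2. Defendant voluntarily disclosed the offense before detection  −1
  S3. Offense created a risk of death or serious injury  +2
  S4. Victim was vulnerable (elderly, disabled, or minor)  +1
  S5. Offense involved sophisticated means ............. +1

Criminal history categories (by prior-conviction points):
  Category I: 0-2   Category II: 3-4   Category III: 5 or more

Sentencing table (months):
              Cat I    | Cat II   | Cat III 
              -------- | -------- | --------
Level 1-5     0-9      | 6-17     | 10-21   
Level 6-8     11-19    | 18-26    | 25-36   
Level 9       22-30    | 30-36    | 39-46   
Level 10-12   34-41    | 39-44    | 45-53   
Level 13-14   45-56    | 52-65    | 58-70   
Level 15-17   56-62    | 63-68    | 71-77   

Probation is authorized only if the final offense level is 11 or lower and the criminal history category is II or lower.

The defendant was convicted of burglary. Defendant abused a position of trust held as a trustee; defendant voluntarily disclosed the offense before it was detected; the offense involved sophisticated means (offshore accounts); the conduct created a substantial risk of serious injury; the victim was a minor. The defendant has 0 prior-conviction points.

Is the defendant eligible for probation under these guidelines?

Yes

Base offense level for burglary: 5.
S1 applies (level before this adjustment is 5 < 11, so +1): 5 + 1 = 6.
S2 applies: 6 − 1 = 5.
S3 applies: 5 + 2 = 7.
S4 applies: 7 + 1 = 8.
S5 applies: 8 + 1 = 9.
Final offense level: 9.
Criminal history: 0 prior points → Category I (0-2).
Level 9 falls in the 9 band.
Grid: Level 9 × Category I = 22-30 months.
Probation check: level 9 ≤ 11 and category I ≤ II → eligible.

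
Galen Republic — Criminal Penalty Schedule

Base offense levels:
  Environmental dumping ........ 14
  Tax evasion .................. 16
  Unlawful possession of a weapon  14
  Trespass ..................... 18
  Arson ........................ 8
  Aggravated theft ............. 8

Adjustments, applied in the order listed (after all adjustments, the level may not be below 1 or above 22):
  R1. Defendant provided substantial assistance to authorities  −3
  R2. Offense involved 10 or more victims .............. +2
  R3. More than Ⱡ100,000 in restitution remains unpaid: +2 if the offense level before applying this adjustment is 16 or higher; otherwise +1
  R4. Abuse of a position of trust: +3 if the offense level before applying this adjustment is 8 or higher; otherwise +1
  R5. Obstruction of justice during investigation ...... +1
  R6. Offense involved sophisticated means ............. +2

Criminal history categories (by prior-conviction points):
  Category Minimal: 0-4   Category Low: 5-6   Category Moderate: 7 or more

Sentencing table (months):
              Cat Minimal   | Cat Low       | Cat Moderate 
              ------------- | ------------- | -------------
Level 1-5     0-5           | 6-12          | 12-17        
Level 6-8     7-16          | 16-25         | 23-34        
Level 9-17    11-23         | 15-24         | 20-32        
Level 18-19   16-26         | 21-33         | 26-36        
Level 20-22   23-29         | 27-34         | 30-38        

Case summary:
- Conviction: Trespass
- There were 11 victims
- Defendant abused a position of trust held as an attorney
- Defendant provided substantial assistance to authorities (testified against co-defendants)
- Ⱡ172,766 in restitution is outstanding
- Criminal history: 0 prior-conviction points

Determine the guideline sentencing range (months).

Base offense level for trespass: 18.
R1 applies: 18 − 3 = 15.
R2 applies: 15 + 2 = 17.
R3 applies (level before this adjustment is 17 ≥ 16, so +2): 17 + 2 = 19.
R4 applies (level before this adjustment is 19 ≥ 8, so +3): 19 + 3 = 22.
R6 does not apply.
Final offense level: 22.
Criminal history: 0 prior points → Category Minimal (0-4).
Level 22 falls in the 20-22 band.
Grid: Level 20-22 × Category Minimal = 23-29 months.

23-29 months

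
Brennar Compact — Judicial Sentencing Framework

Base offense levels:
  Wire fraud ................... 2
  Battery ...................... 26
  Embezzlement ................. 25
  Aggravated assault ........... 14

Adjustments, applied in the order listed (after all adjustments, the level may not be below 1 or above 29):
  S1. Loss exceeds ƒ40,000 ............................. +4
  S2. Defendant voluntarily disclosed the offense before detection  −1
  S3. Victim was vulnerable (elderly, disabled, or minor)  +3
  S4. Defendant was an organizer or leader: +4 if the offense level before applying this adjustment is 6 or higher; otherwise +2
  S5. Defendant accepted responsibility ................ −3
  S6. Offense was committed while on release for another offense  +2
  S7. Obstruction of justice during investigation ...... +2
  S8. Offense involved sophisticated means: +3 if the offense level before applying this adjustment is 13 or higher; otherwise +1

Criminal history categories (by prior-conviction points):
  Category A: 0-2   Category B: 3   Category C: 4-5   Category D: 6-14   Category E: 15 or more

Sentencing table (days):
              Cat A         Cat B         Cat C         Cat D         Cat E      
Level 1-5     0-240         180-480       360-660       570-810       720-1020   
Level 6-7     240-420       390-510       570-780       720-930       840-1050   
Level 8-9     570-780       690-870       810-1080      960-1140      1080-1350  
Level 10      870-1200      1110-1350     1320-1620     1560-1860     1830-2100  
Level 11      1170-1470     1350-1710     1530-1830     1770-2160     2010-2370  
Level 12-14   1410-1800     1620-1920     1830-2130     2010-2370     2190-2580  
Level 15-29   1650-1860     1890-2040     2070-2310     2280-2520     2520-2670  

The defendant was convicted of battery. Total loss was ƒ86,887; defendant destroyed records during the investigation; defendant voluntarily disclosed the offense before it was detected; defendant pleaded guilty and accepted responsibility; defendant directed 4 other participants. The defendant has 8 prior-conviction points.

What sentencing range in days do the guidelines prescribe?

2280-2520 days

Base offense level for battery: 26.
S1 applies: 26 + 4 = 30.
S2 applies: 30 − 1 = 29.
S3 does not apply.
S4 applies (level before this adjustment is 29 ≥ 6, so +4): 29 + 4 = 33.
S5 applies: 33 − 3 = 30.
S7 applies: 30 + 2 = 32.
S8 does not apply.
Level 32 exceeds the maximum of 29; capped at 29.
Final offense level: 29.
Criminal history: 8 prior points → Category D (6-14).
Level 29 falls in the 15-29 band.
Grid: Level 15-29 × Category D = 2280-2520 days.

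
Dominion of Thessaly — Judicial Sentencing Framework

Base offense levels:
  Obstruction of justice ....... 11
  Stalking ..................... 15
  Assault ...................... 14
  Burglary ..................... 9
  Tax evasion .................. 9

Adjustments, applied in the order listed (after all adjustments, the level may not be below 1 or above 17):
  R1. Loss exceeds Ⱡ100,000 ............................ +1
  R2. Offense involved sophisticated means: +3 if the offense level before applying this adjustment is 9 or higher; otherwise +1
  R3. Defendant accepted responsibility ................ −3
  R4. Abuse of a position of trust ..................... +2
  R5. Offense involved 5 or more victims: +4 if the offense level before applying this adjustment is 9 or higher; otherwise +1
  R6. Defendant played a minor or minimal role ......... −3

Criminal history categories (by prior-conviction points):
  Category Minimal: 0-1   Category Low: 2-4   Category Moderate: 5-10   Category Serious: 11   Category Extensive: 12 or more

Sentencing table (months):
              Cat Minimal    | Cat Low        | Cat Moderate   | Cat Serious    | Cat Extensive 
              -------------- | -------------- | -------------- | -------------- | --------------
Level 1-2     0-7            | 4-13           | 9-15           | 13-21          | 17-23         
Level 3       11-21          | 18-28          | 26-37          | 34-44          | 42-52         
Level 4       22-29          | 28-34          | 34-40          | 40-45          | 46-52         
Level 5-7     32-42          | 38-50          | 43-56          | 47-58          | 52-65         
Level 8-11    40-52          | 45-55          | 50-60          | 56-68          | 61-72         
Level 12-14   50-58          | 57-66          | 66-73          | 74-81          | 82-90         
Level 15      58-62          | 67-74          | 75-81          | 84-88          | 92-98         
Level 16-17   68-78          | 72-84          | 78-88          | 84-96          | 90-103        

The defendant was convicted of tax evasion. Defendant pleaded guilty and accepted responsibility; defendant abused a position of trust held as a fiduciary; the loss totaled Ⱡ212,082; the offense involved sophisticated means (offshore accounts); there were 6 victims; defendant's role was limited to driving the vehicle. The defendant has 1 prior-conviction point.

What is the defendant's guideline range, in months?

Base offense level for tax evasion: 9.
R1 applies: 9 + 1 = 10.
R2 applies (level before this adjustment is 10 ≥ 9, so +3): 10 + 3 = 13.
R3 applies: 13 − 3 = 10.
R4 applies: 10 + 2 = 12.
R5 applies (level before this adjustment is 12 ≥ 9, so +4): 12 + 4 = 16.
R6 applies: 16 − 3 = 13.
Final offense level: 13.
Criminal history: 1 prior point → Category Minimal (0-1).
Level 13 falls in the 12-14 band.
Grid: Level 12-14 × Category Minimal = 50-58 months.

50-58 months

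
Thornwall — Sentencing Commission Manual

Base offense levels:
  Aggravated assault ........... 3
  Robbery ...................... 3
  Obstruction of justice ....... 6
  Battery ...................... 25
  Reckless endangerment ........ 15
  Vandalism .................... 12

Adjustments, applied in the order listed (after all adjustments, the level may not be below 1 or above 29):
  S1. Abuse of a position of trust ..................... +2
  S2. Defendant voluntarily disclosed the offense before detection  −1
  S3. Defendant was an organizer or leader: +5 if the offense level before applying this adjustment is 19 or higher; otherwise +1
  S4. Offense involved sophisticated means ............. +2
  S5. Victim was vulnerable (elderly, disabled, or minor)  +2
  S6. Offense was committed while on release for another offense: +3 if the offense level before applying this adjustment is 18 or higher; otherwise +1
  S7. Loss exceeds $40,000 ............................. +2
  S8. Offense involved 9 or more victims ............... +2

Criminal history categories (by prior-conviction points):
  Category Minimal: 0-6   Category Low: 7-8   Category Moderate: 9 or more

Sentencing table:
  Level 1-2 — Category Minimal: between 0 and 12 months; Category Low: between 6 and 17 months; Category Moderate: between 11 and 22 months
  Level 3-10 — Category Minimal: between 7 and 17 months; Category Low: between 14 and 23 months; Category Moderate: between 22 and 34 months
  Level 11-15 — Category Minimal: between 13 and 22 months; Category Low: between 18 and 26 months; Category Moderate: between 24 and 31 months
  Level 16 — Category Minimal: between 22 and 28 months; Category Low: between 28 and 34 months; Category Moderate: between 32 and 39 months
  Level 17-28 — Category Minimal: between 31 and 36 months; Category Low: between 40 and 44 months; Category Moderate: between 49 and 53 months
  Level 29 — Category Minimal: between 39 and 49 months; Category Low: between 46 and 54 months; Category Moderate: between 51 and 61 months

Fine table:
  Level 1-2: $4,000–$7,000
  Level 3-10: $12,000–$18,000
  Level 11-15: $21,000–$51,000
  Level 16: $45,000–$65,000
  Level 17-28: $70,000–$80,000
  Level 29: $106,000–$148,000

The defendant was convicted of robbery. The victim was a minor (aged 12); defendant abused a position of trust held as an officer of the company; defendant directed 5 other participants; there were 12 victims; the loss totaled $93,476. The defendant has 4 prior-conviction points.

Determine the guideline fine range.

Base offense level for robbery: 3.
S1 applies: 3 + 2 = 5.
S3 applies (level before this adjustment is 5 < 19, so +1): 5 + 1 = 6.
S5 applies: 6 + 2 = 8.
S7 applies: 8 + 2 = 10.
S8 applies: 10 + 2 = 12.
Final offense level: 12.
Level 12 falls in the 11-15 band.
Fine table: Level 11-15 → $21,000–$51,000.

$21,000–$51,000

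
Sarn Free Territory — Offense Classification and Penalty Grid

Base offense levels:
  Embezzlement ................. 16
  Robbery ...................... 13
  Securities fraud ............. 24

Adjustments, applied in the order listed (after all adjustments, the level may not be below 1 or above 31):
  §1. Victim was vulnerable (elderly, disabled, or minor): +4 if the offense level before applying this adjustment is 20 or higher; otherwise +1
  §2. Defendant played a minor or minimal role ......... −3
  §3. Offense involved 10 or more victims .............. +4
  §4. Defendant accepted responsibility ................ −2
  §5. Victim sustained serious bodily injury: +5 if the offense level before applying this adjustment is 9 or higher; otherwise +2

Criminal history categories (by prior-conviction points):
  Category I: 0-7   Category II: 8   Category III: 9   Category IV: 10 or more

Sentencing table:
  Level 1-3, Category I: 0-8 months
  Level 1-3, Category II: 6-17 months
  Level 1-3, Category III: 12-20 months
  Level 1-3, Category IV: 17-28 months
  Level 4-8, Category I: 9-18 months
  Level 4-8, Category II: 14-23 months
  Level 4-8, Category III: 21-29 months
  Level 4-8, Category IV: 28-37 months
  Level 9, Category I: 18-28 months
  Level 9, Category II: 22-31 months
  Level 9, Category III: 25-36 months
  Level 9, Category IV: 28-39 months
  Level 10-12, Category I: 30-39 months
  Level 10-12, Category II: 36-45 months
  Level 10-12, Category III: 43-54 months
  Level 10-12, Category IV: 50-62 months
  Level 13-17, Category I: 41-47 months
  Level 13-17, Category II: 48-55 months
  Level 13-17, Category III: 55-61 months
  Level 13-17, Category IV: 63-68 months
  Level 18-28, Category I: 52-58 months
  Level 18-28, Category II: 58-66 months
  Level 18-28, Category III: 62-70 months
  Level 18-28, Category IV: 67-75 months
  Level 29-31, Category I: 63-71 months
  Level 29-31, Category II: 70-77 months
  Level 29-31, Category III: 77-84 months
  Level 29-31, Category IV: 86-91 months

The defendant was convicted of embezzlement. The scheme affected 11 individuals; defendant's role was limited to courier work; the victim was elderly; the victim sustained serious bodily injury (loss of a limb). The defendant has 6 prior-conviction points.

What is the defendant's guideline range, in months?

Base offense level for embezzlement: 16.
§1 applies (level before this adjustment is 16 < 20, so +1): 16 + 1 = 17.
§2 applies: 17 − 3 = 14.
§3 applies: 14 + 4 = 18.
§5 applies (level before this adjustment is 18 ≥ 9, so +5): 18 + 5 = 23.
Final offense level: 23.
Criminal history: 6 prior points → Category I (0-7).
Level 23 falls in the 18-28 band.
Grid: Level 18-28 × Category I = 52-58 months.

52-58 months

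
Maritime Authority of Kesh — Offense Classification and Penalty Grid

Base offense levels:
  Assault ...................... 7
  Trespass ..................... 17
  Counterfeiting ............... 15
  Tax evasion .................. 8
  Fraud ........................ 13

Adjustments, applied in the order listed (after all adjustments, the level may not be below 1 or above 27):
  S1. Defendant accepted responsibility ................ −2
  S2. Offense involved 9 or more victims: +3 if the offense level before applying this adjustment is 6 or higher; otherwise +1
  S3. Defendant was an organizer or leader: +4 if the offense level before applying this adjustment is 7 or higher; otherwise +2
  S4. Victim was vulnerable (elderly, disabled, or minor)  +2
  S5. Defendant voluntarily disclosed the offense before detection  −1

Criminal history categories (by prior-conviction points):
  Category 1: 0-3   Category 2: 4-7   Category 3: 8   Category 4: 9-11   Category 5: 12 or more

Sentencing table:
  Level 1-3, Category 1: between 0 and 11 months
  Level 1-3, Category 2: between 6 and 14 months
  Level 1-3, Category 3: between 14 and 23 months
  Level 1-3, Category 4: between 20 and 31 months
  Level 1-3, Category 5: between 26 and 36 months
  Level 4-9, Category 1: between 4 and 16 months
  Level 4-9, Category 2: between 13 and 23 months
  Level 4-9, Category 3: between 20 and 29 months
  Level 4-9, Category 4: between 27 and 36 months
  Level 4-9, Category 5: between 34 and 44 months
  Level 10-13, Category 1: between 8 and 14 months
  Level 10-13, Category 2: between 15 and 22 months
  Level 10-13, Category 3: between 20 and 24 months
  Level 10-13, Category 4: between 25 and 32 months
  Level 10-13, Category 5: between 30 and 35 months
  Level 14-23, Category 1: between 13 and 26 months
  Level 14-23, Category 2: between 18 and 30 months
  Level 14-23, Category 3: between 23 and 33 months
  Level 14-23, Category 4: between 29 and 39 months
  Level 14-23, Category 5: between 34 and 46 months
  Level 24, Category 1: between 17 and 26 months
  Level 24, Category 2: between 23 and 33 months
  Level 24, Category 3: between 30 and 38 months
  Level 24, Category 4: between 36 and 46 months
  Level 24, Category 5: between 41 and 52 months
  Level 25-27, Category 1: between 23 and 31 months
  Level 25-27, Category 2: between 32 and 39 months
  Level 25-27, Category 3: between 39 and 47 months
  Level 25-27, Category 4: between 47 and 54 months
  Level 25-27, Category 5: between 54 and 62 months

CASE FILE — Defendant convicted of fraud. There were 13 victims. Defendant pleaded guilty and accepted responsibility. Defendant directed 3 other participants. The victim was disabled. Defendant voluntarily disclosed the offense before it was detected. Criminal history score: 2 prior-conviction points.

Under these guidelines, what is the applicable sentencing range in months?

Base offense level for fraud: 13.
S1 applies: 13 − 2 = 11.
S2 applies (level before this adjustment is 11 ≥ 6, so +3): 11 + 3 = 14.
S3 applies (level before this adjustment is 14 ≥ 7, so +4): 14 + 4 = 18.
S4 applies: 18 + 2 = 20.
S5 applies: 20 − 1 = 19.
Final offense level: 19.
Criminal history: 2 prior points → Category 1 (0-3).
Level 19 falls in the 14-23 band.
Grid: Level 14-23 × Category 1 = 13-26 months.

13-26 months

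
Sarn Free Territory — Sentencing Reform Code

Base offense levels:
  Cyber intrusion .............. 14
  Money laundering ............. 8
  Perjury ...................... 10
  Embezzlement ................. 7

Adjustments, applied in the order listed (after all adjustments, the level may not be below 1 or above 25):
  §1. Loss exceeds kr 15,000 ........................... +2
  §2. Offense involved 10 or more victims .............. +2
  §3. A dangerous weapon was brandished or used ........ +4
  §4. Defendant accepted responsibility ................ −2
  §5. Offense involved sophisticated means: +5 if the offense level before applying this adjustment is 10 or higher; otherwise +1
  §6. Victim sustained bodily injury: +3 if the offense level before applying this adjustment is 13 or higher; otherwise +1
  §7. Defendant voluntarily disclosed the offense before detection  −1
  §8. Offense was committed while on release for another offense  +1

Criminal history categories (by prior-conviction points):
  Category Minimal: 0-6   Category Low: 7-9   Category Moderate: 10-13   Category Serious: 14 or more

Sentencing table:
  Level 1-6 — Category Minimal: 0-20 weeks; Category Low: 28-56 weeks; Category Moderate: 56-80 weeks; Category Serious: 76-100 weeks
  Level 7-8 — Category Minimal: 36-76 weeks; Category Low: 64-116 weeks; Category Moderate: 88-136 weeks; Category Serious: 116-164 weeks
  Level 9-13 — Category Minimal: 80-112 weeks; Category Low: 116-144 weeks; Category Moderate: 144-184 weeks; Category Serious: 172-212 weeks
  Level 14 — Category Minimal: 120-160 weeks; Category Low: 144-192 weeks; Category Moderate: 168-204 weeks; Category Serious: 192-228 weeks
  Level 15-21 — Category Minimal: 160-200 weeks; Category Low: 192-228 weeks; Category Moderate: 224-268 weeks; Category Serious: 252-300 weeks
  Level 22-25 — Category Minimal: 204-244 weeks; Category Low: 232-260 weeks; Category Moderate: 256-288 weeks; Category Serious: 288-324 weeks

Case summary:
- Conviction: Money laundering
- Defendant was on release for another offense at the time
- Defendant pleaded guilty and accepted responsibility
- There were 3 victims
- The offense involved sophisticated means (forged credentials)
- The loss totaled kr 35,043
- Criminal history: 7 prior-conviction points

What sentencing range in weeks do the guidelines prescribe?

Base offense level for money laundering: 8.
§1 applies: 8 + 2 = 10.
§4 applies: 10 − 2 = 8.
§5 applies (level before this adjustment is 8 < 10, so +1): 8 + 1 = 9.
§8 applies: 9 + 1 = 10.
Final offense level: 10.
Criminal history: 7 prior points → Category Low (7-9).
Level 10 falls in the 9-13 band.
Grid: Level 9-13 × Category Low = 116-144 weeks.

116-144 weeks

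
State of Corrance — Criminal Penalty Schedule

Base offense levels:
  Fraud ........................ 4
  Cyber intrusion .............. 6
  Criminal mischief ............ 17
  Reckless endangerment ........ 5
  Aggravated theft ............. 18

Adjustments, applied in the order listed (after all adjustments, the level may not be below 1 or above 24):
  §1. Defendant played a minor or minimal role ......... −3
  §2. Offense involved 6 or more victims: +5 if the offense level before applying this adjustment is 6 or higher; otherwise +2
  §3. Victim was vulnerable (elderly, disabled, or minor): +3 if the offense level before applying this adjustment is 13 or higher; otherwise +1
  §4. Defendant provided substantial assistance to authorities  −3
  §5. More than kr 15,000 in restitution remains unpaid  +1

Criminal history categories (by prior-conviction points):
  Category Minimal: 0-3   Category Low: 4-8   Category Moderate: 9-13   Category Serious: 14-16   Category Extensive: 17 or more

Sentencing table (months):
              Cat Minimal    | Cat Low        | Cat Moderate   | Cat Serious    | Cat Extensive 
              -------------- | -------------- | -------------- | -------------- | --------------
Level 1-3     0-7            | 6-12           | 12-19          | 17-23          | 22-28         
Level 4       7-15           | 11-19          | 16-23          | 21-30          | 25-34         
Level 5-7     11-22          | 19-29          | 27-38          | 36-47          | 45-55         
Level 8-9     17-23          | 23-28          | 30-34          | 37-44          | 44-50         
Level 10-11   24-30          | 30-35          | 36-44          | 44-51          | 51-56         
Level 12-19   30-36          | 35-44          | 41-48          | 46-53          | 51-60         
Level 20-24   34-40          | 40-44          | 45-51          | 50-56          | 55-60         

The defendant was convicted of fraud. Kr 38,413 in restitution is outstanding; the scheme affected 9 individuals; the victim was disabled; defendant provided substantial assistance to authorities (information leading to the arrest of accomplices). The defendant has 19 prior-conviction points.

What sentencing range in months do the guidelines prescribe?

Base offense level for fraud: 4.
§1 does not apply.
§2 applies (level before this adjustment is 4 < 6, so +2): 4 + 2 = 6.
§3 applies (level before this adjustment is 6 < 13, so +1): 6 + 1 = 7.
§4 applies: 7 − 3 = 4.
§5 applies: 4 + 1 = 5.
Final offense level: 5.
Criminal history: 19 prior points → Category Extensive (17+).
Level 5 falls in the 5-7 band.
Grid: Level 5-7 × Category Extensive = 45-55 months.

45-55 months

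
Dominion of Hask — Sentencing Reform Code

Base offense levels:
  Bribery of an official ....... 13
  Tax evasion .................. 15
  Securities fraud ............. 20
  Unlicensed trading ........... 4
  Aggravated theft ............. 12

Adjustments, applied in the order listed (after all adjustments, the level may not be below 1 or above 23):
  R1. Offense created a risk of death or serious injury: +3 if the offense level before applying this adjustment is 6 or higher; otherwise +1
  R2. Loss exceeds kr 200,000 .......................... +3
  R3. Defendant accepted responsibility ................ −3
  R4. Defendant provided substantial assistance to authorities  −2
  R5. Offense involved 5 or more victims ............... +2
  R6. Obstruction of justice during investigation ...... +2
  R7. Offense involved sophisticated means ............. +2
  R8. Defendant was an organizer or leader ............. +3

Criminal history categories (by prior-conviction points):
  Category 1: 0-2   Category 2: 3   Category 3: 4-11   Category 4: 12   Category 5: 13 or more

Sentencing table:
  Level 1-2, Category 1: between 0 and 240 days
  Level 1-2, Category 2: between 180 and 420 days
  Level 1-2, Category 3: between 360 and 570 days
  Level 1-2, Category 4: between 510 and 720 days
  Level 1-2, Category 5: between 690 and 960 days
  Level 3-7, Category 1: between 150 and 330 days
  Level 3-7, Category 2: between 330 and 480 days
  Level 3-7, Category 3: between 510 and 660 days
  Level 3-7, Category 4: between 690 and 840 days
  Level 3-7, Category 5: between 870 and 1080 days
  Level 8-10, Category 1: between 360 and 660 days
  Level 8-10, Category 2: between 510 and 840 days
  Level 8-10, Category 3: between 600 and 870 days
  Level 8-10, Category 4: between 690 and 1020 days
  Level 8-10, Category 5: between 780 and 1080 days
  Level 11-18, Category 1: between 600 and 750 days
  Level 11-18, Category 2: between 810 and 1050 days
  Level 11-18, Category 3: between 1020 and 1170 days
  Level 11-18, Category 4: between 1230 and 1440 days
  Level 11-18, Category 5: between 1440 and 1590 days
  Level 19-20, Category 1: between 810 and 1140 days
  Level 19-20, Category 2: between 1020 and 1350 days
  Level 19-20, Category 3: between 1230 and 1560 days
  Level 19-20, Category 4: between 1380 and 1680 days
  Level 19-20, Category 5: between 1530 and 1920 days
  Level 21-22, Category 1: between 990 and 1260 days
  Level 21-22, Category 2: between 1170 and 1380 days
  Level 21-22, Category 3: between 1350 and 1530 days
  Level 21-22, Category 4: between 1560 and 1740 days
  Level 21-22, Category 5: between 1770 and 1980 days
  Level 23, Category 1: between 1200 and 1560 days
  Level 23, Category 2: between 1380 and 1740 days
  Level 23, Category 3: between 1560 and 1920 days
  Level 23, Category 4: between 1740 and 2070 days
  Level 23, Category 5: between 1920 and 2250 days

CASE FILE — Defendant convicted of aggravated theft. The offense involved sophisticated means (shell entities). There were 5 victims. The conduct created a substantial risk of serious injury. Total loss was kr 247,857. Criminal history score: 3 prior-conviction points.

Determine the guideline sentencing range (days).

1170-1380 days

Base offense level for aggravated theft: 12.
R1 applies (level before this adjustment is 12 ≥ 6, so +3): 12 + 3 = 15.
R2 applies: 15 + 3 = 18.
R4 does not apply.
R5 applies: 18 + 2 = 20.
R7 applies: 20 + 2 = 22.
R8 does not apply.
Final offense level: 22.
Criminal history: 3 prior points → Category 2 (3).
Level 22 falls in the 21-22 band.
Grid: Level 21-22 × Category 2 = 1170-1380 days.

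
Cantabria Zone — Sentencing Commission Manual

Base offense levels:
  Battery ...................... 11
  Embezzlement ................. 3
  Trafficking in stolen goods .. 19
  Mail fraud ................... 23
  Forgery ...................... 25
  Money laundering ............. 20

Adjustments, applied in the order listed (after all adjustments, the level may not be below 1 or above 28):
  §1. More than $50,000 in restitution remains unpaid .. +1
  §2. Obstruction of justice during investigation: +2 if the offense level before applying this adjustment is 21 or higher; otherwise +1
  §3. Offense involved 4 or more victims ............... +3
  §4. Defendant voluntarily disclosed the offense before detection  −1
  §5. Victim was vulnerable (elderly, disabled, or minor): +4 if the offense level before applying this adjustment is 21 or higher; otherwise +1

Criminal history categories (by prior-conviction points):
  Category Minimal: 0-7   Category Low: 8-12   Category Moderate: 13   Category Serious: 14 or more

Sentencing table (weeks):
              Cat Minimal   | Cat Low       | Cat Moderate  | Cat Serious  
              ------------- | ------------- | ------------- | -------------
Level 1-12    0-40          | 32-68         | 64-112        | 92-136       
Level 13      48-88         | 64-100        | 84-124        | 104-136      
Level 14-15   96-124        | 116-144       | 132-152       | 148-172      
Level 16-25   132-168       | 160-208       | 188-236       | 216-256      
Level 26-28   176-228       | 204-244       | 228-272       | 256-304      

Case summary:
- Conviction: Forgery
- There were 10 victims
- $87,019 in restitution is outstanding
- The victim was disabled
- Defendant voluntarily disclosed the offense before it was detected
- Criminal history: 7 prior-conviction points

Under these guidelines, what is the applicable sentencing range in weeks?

Base offense level for forgery: 25.
§1 applies: 25 + 1 = 26.
§3 applies: 26 + 3 = 29.
§4 applies: 29 − 1 = 28.
§5 applies (level before this adjustment is 28 ≥ 21, so +4): 28 + 4 = 32.
Level 32 exceeds the maximum of 28; capped at 28.
Final offense level: 28.
Criminal history: 7 prior points → Category Minimal (0-7).
Level 28 falls in the 26-28 band.
Grid: Level 26-28 × Category Minimal = 176-228 weeks.

176-228 weeks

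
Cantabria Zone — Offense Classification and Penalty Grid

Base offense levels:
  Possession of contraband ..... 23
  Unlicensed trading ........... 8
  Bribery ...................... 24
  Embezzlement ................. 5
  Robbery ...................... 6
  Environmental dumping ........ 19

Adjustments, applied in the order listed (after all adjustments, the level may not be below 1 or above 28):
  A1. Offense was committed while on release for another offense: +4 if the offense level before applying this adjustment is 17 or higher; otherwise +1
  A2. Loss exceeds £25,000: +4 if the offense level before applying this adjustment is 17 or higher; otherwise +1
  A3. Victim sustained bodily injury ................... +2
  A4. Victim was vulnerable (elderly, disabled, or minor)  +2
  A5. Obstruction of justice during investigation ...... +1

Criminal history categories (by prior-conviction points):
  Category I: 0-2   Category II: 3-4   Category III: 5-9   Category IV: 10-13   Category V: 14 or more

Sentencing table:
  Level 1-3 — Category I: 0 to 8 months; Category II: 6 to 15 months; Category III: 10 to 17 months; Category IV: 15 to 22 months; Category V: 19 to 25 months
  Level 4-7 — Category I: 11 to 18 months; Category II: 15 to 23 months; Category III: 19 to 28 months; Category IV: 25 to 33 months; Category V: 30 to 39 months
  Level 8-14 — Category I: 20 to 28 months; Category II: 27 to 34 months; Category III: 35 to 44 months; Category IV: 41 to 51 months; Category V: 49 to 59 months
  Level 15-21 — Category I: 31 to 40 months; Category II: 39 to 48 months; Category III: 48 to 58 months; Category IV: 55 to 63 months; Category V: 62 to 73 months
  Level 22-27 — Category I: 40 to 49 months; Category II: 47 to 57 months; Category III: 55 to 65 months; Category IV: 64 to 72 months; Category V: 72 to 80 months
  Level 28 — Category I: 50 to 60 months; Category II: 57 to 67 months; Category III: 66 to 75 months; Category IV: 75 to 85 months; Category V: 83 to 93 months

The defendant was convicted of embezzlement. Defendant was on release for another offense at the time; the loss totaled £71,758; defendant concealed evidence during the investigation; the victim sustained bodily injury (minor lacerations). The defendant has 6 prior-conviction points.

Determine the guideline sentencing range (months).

Base offense level for embezzlement: 5.
A1 applies (level before this adjustment is 5 < 17, so +1): 5 + 1 = 6.
A2 applies (level before this adjustment is 6 < 17, so +1): 6 + 1 = 7.
A3 applies: 7 + 2 = 9.
A5 applies: 9 + 1 = 10.
Final offense level: 10.
Criminal history: 6 prior points → Category III (5-9).
Level 10 falls in the 8-14 band.
Grid: Level 8-14 × Category III = 35-44 months.

35-44 months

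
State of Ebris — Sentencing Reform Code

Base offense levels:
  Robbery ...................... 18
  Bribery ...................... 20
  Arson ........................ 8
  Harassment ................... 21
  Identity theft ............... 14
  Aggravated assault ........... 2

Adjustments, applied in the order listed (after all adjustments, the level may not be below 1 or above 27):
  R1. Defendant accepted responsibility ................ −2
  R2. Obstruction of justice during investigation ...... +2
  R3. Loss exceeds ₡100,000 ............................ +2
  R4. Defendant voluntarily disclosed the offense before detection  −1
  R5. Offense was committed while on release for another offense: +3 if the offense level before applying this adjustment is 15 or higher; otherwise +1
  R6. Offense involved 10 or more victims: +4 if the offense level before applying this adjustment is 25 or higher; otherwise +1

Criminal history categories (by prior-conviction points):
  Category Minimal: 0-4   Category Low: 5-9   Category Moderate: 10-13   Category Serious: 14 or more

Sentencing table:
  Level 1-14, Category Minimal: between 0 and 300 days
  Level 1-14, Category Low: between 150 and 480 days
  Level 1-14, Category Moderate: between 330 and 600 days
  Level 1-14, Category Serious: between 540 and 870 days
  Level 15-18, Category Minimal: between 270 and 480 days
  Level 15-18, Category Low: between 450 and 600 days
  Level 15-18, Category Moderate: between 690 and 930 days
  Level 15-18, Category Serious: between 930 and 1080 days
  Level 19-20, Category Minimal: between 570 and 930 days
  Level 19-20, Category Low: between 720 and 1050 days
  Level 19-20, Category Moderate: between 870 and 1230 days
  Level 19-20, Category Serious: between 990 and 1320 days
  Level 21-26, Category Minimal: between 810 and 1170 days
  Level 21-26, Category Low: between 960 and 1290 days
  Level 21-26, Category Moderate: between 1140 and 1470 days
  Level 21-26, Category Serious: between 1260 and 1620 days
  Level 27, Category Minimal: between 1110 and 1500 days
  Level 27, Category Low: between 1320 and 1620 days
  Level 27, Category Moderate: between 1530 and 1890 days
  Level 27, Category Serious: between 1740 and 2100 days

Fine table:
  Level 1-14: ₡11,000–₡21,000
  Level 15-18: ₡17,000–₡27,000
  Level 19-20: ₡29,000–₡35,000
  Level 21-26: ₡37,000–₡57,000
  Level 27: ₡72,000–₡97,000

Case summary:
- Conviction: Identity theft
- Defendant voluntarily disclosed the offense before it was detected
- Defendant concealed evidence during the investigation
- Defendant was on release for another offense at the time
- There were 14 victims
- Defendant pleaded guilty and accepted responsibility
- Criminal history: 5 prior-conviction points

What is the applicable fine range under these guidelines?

Base offense level for identity theft: 14.
R1 applies: 14 − 2 = 12.
R2 applies: 12 + 2 = 14.
R3 does not apply.
R4 applies: 14 − 1 = 13.
R5 applies (level before this adjustment is 13 < 15, so +1): 13 + 1 = 14.
R6 applies (level before this adjustment is 14 < 25, so +1): 14 + 1 = 15.
Final offense level: 15.
Level 15 falls in the 15-18 band.
Fine table: Level 15-18 → ₡17,000–₡27,000.

₡17,000–₡27,000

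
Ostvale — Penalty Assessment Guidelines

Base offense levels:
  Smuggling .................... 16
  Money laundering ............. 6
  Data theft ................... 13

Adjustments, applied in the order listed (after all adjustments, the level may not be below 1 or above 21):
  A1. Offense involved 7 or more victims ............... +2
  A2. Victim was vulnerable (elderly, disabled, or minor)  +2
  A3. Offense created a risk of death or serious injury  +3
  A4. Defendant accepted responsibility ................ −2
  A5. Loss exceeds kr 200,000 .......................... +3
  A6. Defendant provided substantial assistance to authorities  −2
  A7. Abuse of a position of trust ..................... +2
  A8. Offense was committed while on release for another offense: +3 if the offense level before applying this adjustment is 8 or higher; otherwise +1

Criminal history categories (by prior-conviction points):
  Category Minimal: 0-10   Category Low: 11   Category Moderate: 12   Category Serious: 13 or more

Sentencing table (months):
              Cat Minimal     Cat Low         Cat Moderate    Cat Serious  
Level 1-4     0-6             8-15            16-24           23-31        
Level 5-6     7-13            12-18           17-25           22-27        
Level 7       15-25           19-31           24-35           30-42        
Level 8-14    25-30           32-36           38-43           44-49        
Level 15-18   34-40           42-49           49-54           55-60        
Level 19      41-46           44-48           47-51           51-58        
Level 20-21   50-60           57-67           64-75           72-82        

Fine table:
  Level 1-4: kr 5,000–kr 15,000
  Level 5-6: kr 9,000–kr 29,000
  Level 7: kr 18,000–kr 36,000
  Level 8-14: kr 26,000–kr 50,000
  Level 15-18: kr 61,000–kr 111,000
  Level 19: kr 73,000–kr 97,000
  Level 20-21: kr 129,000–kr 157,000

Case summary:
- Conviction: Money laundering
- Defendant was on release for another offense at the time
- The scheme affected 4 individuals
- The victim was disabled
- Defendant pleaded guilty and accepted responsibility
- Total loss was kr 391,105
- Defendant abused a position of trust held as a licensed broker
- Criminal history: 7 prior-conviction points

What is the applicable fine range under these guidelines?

Base offense level for money laundering: 6.
A1 does not apply.
A2 applies: 6 + 2 = 8.
A3 does not apply.
A4 applies: 8 − 2 = 6.
A5 applies: 6 + 3 = 9.
A7 applies: 9 + 2 = 11.
A8 applies (level before this adjustment is 11 ≥ 8, so +3): 11 + 3 = 14.
Final offense level: 14.
Level 14 falls in the 8-14 band.
Fine table: Level 8-14 → kr 26,000–kr 50,000.

kr 26,000–kr 50,000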